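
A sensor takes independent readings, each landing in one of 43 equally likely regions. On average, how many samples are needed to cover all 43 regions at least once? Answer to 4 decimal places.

187.0499

Split into phases: going from k distinct to k+1 distinct takes on average 43/(43-k) samples.
E[T] = 43/43 + 43/42 + 43/41 + ... + 43/2 + 43/1 = 43·H_{43}.
H_{43} = 4.35000, so E[T] = 187.04994.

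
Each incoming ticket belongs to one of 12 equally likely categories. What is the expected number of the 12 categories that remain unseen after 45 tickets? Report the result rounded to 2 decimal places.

0.24

For each category, P(unseen after 45) = (11/12)^45 = 0.020.
By linearity of expectation, E[unseen] = 12·(11/12)^45 = 0.239.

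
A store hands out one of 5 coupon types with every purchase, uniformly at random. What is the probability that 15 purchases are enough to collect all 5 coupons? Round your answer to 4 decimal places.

Let A_i be the event that coupon i is missing after 15 purchases. By inclusion–exclusion on the A_i,
P(all seen) = Σ_{j=0}^{5} (-1)^j C(5,j)((5-j)/5)^15
= 1.00000 - 0.17592 + 0.00470 - 0.00001 + 0.00000 - 0.00000
= 0.82877.

0.8288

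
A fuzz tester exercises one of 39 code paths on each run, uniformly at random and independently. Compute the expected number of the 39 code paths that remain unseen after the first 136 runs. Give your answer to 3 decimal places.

For each code path, P(unseen after 136) = (38/39)^136 = 0.0292.
By linearity of expectation, E[unseen] = 39·(38/39)^136 = 1.1398.

1.140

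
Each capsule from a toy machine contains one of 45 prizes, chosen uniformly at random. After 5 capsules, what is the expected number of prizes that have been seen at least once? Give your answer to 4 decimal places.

For each prize, P(seen in 5 capsules) = 1 - (44/45)^5 = 0.10628.
By linearity of expectation, E[distinct seen] = 45·(1 - (44/45)^5) = 4.78266.

4.7827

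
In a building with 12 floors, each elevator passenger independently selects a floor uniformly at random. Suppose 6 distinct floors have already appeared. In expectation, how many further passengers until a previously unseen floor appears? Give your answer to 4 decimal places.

2.0000

The number of passengers until the next new floor is geometric with success probability 6/12, so its mean is 12/6.
E = 12/6 = 2.00000.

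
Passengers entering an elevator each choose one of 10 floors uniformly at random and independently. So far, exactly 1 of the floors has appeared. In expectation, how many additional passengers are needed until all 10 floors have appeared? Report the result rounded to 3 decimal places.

28.290

From k distinct to k+1 distinct takes on average 10/(10-k) passengers.
Sum over k = 1,...,9: E = 10/9 + 10/8 + 10/7 + ... + 10/2 + 10/1 = 28.2897.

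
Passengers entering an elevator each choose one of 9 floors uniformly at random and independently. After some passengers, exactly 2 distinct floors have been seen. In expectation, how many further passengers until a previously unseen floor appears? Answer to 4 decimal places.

The number of passengers until the next new floor is geometric with success probability 7/9, so its mean is 9/7.
E = 9/7 = 1.28571.

1.2857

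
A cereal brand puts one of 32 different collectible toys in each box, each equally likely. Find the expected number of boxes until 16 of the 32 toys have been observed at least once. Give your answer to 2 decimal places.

Going from k to k+1 distinct takes a geometric number of boxes with mean 32/(32-k).
Sum over k = 0,...,15: E = 32/32 + 32/31 + 32/30 + ... + 32/18 + 32/17 = 21.689.

21.69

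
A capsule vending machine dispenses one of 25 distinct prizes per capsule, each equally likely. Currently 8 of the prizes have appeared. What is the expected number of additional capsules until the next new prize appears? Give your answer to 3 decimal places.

The number of capsules until the next new prize is geometric with success probability 17/25, so its mean is 25/17.
E = 25/17 = 1.4706.

1.471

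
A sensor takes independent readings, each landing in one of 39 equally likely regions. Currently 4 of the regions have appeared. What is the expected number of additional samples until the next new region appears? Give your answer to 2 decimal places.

The number of samples until the next new region is geometric with success probability 35/39, so its mean is 39/35.
E = 39/35 = 1.114.

1.11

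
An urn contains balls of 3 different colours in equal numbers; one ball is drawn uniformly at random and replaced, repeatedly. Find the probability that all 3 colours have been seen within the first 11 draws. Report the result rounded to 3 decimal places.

Let A_i be the event that colour i is missing after 11 draws. By inclusion–exclusion on the A_i,
P(all seen) = Σ_{j=0}^{3} (-1)^j C(3,j)((3-j)/3)^11
= 1.0000 - 0.0347 + 0.0000 - 0.0000
= 0.9653.

0.965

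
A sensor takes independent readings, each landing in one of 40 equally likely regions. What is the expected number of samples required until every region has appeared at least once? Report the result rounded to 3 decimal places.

171.142

After k distinct regions have appeared, the next sample gives a new one with probability (40-k)/40, so the expected wait for the (k+1)-th is 40/(40-k).
E[T] = 40/40 + 40/39 + 40/38 + ... + 40/2 + 40/1 = 40·H_{40}.
H_{40} = 4.2785, so E[T] = 171.1417.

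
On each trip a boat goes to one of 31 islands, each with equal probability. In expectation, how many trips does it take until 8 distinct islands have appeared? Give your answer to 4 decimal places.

Going from k to k+1 distinct takes a geometric number of trips with mean 31/(31-k).
Sum over k = 0,...,7: E = 31/31 + 31/30 + 31/29 + ... + 31/25 + 31/24 = 9.08156.

9.0816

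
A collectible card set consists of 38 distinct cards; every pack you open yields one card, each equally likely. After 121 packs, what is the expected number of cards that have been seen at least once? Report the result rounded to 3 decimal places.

36.492

For each card, P(seen in 121 packs) = 1 - (37/38)^121 = 0.9603.
By linearity of expectation, E[distinct seen] = 38·(1 - (37/38)^121) = 36.4921.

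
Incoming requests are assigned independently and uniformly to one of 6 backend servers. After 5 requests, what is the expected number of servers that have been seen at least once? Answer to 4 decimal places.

3.5887

For each server, P(seen in 5 requests) = 1 - (5/6)^5 = 0.59812.
By linearity of expectation, E[distinct seen] = 6·(1 - (5/6)^5) = 3.58873.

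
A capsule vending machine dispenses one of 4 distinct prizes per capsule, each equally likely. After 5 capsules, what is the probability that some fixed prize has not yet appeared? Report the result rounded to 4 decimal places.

0.2373

Each capsule misses the fixed prize with probability (4-1)/4 = 3/4, independently.
P(still missing after 5) = (3/4)^5 = 0.23730.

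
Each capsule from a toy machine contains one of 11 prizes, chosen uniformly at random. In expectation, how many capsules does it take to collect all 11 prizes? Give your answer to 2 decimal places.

33.22

Split into phases: going from k distinct to k+1 distinct takes on average 11/(11-k) capsules.
E[T] = 11/11 + 11/10 + 11/9 + ... + 11/2 + 11/1 = 11·H_{11}.
H_{11} = 3.020, so E[T] = 33.219.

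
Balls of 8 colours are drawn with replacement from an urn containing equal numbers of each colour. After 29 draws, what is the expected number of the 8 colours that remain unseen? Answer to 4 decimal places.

0.1665

For each colour, P(unseen after 29) = (7/8)^29 = 0.02081.
By linearity of expectation, E[unseen] = 8·(7/8)^29 = 0.16647.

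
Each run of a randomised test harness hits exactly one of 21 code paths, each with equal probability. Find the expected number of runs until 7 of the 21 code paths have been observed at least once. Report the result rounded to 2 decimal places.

8.27

With k distinct code paths already seen, the next new one arrives after an expected 21/(21-k) runs.
Sum over k = 0,...,6: E = 21/21 + 21/20 + 21/19 + ... + 21/16 + 21/15 = 8.270.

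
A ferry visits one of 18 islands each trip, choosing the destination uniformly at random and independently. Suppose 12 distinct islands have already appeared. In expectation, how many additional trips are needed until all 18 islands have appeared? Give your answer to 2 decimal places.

44.10

The wait to go from k to k+1 distinct islands is geometric with mean 18/(18-k).
Sum over k = 12,...,17: E = 18/6 + 18/5 + 18/4 + 18/3 + 18/2 + 18/1 = 44.100.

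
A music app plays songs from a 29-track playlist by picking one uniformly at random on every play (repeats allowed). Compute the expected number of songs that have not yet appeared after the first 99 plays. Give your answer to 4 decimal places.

For each song, P(unseen after 99) = (28/29)^99 = 0.03099.
By linearity of expectation, E[unseen] = 29·(28/29)^99 = 0.89875.

0.8988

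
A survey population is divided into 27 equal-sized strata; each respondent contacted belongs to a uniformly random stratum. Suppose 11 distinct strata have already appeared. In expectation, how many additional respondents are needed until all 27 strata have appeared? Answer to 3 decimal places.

The wait to go from k to k+1 distinct strata is geometric with mean 27/(27-k).
Sum over k = 11,...,26: E = 27/16 + 27/15 + 27/14 + ... + 27/2 + 27/1 = 91.2797.

91.280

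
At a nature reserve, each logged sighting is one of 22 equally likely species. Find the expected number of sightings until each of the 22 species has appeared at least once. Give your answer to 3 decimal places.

Split into phases: going from k distinct to k+1 distinct takes on average 22/(22-k) sightings.
E[T] = 22/22 + 22/21 + 22/20 + ... + 22/2 + 22/1 = 22·H_{22}.
H_{22} = 3.6908, so E[T] = 81.1979.

81.198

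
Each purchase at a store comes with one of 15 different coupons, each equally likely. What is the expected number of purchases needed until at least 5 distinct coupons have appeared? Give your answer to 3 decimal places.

5.839

With k distinct coupons already seen, the next new one arrives after an expected 15/(15-k) purchases.
Sum over k = 0,...,4: E = 15/15 + 15/14 + 15/13 + 15/12 + 15/11 = 5.8389.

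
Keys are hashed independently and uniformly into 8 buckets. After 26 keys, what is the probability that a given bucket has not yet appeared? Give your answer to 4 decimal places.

Each key misses the fixed bucket with probability (8-1)/8 = 7/8, independently.
P(still missing after 26) = (7/8)^26 = 0.03106.

0.0311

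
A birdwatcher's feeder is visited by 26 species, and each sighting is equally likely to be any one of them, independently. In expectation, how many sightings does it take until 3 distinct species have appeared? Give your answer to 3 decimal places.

Going from k to k+1 distinct takes a geometric number of sightings with mean 26/(26-k).
Sum over k = 0,...,2: E = 26/26 + 26/25 + 26/24 = 3.1233.

3.123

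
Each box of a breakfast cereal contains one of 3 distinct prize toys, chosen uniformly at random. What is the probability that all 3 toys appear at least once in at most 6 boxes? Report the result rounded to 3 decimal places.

Let A_i be the event that toy i is missing after 6 boxes. By inclusion–exclusion on the A_i,
P(all seen) = Σ_{j=0}^{3} (-1)^j C(3,j)((3-j)/3)^6
= 1.0000 - 0.2634 + 0.0041 - 0.0000
= 0.7407.

0.741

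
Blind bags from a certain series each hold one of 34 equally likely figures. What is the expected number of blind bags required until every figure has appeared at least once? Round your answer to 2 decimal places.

After k distinct figures have appeared, the next blind bag gives a new one with probability (34-k)/34, so the expected wait for the (k+1)-th is 34/(34-k).
E[T] = 34/34 + 34/33 + 34/32 + ... + 34/2 + 34/1 = 34·H_{34}.
H_{34} = 4.118, so E[T] = 140.019.

140.02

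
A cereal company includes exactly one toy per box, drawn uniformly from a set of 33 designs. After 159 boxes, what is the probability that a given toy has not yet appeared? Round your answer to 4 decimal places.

On each box the fixed toy fails to appear with probability 32/33.
P(still missing after 159) = (32/33)^159 = 0.00750.

0.0075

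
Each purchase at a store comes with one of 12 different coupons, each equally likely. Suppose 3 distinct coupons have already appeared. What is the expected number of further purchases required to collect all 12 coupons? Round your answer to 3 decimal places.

The wait to go from k to k+1 distinct coupons is geometric with mean 12/(12-k).
Sum over k = 3,...,11: E = 12/9 + 12/8 + 12/7 + ... + 12/2 + 12/1 = 33.9476.

33.948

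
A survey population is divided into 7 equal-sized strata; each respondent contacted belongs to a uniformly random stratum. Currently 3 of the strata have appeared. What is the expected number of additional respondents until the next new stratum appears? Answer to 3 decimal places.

1.750

The number of respondents until the next new stratum is geometric with success probability 4/7, so its mean is 7/4.
E = 7/4 = 1.7500.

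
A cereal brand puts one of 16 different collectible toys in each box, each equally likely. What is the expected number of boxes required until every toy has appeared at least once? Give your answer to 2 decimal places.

After k distinct toys have appeared, the next box gives a new one with probability (16-k)/16, so the expected wait for the (k+1)-th is 16/(16-k).
E[T] = 16/16 + 16/15 + 16/14 + ... + 16/2 + 16/1 = 16·H_{16}.
H_{16} = 3.381, so E[T] = 54.092.

54.09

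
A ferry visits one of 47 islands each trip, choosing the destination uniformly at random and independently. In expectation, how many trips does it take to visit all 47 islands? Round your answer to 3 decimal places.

Split into phases: going from k distinct to k+1 distinct takes on average 47/(47-k) trips.
E[T] = 47/47 + 47/46 + 47/45 + ... + 47/2 + 47/1 = 47·H_{47}.
H_{47} = 4.4380, so E[T] = 208.5843.

208.584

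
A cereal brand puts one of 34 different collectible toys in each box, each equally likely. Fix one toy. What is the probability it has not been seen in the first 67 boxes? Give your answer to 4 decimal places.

On each box the fixed toy fails to appear with probability 33/34.
P(still missing after 67) = (33/34)^67 = 0.13532.

0.1353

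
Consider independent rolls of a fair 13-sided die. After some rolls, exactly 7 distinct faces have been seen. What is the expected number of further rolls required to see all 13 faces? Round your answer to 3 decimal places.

From k distinct to k+1 distinct takes on average 13/(13-k) rolls.
Sum over k = 7,...,12: E = 13/6 + 13/5 + 13/4 + 13/3 + 13/2 + 13/1 = 31.8500.

31.850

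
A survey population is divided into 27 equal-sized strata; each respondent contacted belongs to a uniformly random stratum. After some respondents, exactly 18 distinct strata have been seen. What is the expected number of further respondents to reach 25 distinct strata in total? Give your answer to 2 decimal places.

35.88

With k distinct strata already seen, the next new one takes an expected 27/(27-k) respondents.
Sum over k = 18,...,24: E = 27/9 + 27/8 + 27/7 + ... + 27/4 + 27/3 = 35.882.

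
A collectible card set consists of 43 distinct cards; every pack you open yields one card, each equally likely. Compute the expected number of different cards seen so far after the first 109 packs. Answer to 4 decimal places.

For each card, P(seen in 109 packs) = 1 - (42/43)^109 = 0.92307.
By linearity of expectation, E[distinct seen] = 43·(1 - (42/43)^109) = 39.69189.

39.6919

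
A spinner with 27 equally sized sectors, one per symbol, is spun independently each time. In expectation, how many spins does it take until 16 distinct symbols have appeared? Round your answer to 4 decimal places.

With k distinct symbols already seen, the next new one arrives after an expected 27/(27-k) spins.
Sum over k = 0,...,15: E = 27/27 + 27/26 + 27/25 + ... + 27/13 + 27/12 = 23.53264.

23.5326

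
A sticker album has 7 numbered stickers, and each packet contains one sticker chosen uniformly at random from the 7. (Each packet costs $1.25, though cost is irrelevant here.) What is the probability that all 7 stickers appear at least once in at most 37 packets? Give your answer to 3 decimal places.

Let A_i be the event that sticker i is missing after 37 packets. By inclusion–exclusion on the A_i,
P(all seen) = Σ_{j=0}^{7} (-1)^j C(7,j)((7-j)/7)^37
= 1.0000 - 0.0233 + 0.0001 - 0.0000 + 0.0000 - 0.0000 + 0.0000 - 0.0000
= 0.9767.

0.977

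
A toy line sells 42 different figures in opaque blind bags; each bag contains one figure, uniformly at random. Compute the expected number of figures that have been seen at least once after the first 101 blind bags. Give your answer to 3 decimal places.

38.317

For each figure, P(seen in 101 blind bags) = 1 - (41/42)^101 = 0.9123.
By linearity of expectation, E[distinct seen] = 42·(1 - (41/42)^101) = 38.3167.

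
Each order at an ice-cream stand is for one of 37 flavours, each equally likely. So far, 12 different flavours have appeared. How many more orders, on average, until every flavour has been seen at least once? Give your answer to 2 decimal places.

141.19

From k distinct to k+1 distinct takes on average 37/(37-k) orders.
Sum over k = 12,...,36: E = 37/25 + 37/24 + 37/23 + ... + 37/2 + 37/1 = 141.190.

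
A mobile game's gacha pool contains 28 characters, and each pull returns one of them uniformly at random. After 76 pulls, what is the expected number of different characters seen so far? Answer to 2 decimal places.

26.23

For each character, P(seen in 76 pulls) = 1 - (27/28)^76 = 0.937.
By linearity of expectation, E[distinct seen] = 28·(1 - (27/28)^76) = 26.235.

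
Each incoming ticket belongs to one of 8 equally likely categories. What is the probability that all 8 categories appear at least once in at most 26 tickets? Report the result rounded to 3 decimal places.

0.767

By inclusion–exclusion over which categories are missing,
P(all seen) = Σ_{j=0}^{8} (-1)^j C(8,j)((8-j)/8)^26
= 1.0000 - 0.2485 + 0.0158 - 0.0003 + 0.0000 - 0.0000 + 0.0000 - 0.0000 + 0.0000
= 0.7670.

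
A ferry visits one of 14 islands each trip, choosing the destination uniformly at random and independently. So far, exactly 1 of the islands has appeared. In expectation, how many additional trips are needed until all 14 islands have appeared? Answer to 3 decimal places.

With k distinct islands already seen, the next new one takes an expected 14/(14-k) trips.
Sum over k = 1,...,13: E = 14/13 + 14/12 + 14/11 + ... + 14/2 + 14/1 = 44.5219.

44.522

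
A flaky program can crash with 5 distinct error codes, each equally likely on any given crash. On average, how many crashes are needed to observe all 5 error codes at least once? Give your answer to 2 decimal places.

11.42

The wait to go from k to k+1 distinct error codes is geometric with mean 5/(5-k).
E[T] = 5/5 + 5/4 + 5/3 + 5/2 + 5/1 = 5·H_{5}.
H_{5} = 2.283, so E[T] = 11.417.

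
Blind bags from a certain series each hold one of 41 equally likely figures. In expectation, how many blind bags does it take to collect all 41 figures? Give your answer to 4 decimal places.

The wait to go from k to k+1 distinct figures is geometric with mean 41/(41-k).
E[T] = 41/41 + 41/40 + 41/39 + ... + 41/2 + 41/1 = 41·H_{41}.
H_{41} = 4.30293, so E[T] = 176.42026.

176.4203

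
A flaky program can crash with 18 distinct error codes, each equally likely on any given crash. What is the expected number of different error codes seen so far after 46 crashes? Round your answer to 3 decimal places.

For each error code, P(seen in 46 crashes) = 1 - (17/18)^46 = 0.9279.
By linearity of expectation, E[distinct seen] = 18·(1 - (17/18)^46) = 16.7017.

16.702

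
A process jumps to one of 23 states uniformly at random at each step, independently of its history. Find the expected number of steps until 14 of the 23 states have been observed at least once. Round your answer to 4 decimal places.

20.8224

With k distinct states already seen, the next new one arrives after an expected 23/(23-k) steps.
Sum over k = 0,...,13: E = 23/23 + 23/22 + 23/21 + ... + 23/11 + 23/10 = 20.82243.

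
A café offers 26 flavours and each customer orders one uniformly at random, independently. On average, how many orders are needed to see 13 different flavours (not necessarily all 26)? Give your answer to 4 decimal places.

With k distinct flavours already seen, the next new one arrives after an expected 26/(26-k) orders.
Sum over k = 0,...,12: E = 26/26 + 26/25 + 26/24 + ... + 26/15 + 26/14 = 17.53143.

17.5314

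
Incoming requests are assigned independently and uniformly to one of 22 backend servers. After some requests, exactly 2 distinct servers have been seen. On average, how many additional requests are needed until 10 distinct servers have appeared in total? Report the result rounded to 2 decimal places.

10.88

The wait to go from k to k+1 distinct servers is geometric with mean 22/(22-k).
Sum over k = 2,...,9: E = 22/20 + 22/19 + 22/18 + ... + 22/14 + 22/13 = 10.880.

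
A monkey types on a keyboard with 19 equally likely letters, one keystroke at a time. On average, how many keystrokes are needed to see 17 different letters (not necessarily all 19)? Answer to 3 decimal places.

With k distinct letters already seen, the next new one arrives after an expected 19/(19-k) keystrokes.
Sum over k = 0,...,16: E = 19/19 + 19/18 + 19/17 + ... + 19/4 + 19/3 = 38.9071.

38.907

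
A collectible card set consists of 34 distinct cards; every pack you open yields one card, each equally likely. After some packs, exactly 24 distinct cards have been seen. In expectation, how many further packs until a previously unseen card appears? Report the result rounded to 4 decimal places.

The number of packs until the next new card is geometric with success probability 10/34, so its mean is 34/10.
E = 34/10 = 3.40000.

3.4000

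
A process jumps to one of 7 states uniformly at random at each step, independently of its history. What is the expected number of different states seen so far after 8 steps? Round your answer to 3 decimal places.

For each state, P(seen in 8 steps) = 1 - (6/7)^8 = 0.7086.
By linearity of expectation, E[distinct seen] = 7·(1 - (6/7)^8) = 4.9605.

4.960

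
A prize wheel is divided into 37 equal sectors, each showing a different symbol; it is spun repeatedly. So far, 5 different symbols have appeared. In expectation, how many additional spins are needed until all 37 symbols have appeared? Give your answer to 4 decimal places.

150.1643

With k distinct symbols already seen, the next new one takes an expected 37/(37-k) spins.
Sum over k = 5,...,36: E = 37/32 + 37/31 + 37/30 + ... + 37/2 + 37/1 = 150.16432.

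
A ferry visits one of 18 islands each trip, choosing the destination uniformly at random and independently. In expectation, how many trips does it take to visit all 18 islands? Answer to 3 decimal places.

62.912

Split into phases: going from k distinct to k+1 distinct takes on average 18/(18-k) trips.
E[T] = 18/18 + 18/17 + 18/16 + ... + 18/2 + 18/1 = 18·H_{18}.
H_{18} = 3.4951, so E[T] = 62.9119.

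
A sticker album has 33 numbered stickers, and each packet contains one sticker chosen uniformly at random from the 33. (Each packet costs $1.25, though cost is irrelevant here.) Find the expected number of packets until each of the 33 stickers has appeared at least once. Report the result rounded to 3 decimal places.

Split into phases: going from k distinct to k+1 distinct takes on average 33/(33-k) packets.
E[T] = 33/33 + 33/32 + 33/31 + ... + 33/2 + 33/1 = 33·H_{33}.
H_{33} = 4.0888, so E[T] = 134.9303.

134.930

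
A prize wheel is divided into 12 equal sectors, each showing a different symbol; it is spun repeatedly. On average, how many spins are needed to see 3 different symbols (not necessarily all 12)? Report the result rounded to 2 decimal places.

With k distinct symbols already seen, the next new one arrives after an expected 12/(12-k) spins.
Sum over k = 0,...,2: E = 12/12 + 12/11 + 12/10 = 3.291.

3.29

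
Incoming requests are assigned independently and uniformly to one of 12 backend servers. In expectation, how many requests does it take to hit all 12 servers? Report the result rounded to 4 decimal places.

The wait to go from k to k+1 distinct servers is geometric with mean 12/(12-k).
E[T] = 12/12 + 12/11 + 12/10 + ... + 12/2 + 12/1 = 12·H_{12}.
H_{12} = 3.10321, so E[T] = 37.23853.

37.2385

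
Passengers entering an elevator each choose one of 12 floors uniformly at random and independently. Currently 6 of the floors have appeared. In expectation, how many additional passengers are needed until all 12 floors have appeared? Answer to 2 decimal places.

29.40

With k distinct floors already seen, the next new one takes an expected 12/(12-k) passengers.
Sum over k = 6,...,11: E = 12/6 + 12/5 + 12/4 + 12/3 + 12/2 + 12/1 = 29.400.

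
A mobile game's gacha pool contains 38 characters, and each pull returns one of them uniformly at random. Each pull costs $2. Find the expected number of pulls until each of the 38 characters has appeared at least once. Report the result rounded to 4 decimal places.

160.6603

The wait to go from k to k+1 distinct characters is geometric with mean 38/(38-k).
E[T] = 38/38 + 38/37 + 38/36 + ... + 38/2 + 38/1 = 38·H_{38}.
H_{38} = 4.22790, so E[T] = 160.66028.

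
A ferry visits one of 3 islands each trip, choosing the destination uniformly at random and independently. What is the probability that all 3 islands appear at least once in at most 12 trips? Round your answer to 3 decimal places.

0.977

By inclusion–exclusion over which islands are missing,
P(all seen) = Σ_{j=0}^{3} (-1)^j C(3,j)((3-j)/3)^12
= 1.0000 - 0.0231 + 0.0000 - 0.0000
= 0.9769.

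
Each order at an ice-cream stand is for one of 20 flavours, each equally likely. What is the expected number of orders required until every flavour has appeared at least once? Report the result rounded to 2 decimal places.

71.95

After k distinct flavours have appeared, the next order gives a new one with probability (20-k)/20, so the expected wait for the (k+1)-th is 20/(20-k).
E[T] = 20/20 + 20/19 + 20/18 + ... + 20/2 + 20/1 = 20·H_{20}.
H_{20} = 3.598, so E[T] = 71.955.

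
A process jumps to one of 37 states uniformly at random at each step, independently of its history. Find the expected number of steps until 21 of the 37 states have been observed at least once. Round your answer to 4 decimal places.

30.3717

With k distinct states already seen, the next new one arrives after an expected 37/(37-k) steps.
Sum over k = 0,...,20: E = 37/37 + 37/36 + 37/35 + ... + 37/18 + 37/17 = 30.37172.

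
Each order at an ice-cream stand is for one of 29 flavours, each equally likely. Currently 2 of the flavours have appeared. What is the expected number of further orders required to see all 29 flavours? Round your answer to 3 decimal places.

112.852

With k distinct flavours already seen, the next new one takes an expected 29/(29-k) orders.
Sum over k = 2,...,28: E = 29/27 + 29/26 + 29/25 + ... + 29/2 + 29/1 = 112.8522.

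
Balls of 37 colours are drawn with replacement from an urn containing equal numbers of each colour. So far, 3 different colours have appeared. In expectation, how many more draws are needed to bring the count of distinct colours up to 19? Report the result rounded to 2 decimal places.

23.05

The wait to go from k to k+1 distinct colours is geometric with mean 37/(37-k).
Sum over k = 3,...,18: E = 37/34 + 37/33 + 37/32 + ... + 37/20 + 37/19 = 23.055.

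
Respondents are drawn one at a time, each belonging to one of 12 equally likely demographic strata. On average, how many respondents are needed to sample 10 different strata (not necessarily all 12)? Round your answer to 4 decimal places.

Going from k to k+1 distinct takes a geometric number of respondents with mean 12/(12-k).
Sum over k = 0,...,9: E = 12/12 + 12/11 + 12/10 + ... + 12/4 + 12/3 = 19.23853.

19.2385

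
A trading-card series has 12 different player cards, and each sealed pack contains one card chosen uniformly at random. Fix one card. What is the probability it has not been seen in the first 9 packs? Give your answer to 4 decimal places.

0.4570

On each pack the fixed card fails to appear with probability 11/12.
P(still missing after 9) = (11/12)^9 = 0.45699.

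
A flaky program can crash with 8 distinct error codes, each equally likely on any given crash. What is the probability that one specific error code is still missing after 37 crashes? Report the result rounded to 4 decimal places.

0.0071

On each crash the fixed error code fails to appear with probability 7/8.
P(still missing after 37) = (7/8)^37 = 0.00715.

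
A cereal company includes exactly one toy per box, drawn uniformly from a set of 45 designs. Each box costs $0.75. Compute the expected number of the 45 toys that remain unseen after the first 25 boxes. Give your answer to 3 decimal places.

For each toy, P(unseen after 25) = (44/45)^25 = 0.5702.
By linearity of expectation, E[unseen] = 45·(44/45)^25 = 25.6576.

25.658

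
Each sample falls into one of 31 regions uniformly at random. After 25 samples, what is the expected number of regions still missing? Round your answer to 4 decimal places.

For each region, P(unseen after 25) = (30/31)^25 = 0.44054.
By linearity of expectation, E[unseen] = 31·(30/31)^25 = 13.65686.

13.6569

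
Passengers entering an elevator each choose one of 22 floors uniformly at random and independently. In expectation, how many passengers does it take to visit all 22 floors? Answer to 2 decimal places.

81.20

Split into phases: going from k distinct to k+1 distinct takes on average 22/(22-k) passengers.
E[T] = 22/22 + 22/21 + 22/20 + ... + 22/2 + 22/1 = 22·H_{22}.
H_{22} = 3.691, so E[T] = 81.198.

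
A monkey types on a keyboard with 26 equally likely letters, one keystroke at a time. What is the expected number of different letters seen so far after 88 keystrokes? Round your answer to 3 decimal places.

For each letter, P(seen in 88 keystrokes) = 1 - (25/26)^88 = 0.9683.
By linearity of expectation, E[distinct seen] = 26·(1 - (25/26)^88) = 25.1758.

25.176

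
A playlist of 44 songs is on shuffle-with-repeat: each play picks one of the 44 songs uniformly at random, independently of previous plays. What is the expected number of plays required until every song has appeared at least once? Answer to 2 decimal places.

The wait to go from k to k+1 distinct songs is geometric with mean 44/(44-k).
E[T] = 44/44 + 44/43 + 44/42 + ... + 44/2 + 44/1 = 44·H_{44}.
H_{44} = 4.373, so E[T] = 192.400.

192.40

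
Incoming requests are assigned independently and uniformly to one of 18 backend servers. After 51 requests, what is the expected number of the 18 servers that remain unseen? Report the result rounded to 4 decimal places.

0.9756

For each server, P(unseen after 51) = (17/18)^51 = 0.05420.
By linearity of expectation, E[unseen] = 18·(17/18)^51 = 0.97560.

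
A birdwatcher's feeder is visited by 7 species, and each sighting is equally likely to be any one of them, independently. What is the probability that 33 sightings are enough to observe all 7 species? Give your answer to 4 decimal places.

By inclusion–exclusion over which species are missing,
P(all seen) = Σ_{j=0}^{7} (-1)^j C(7,j)((7-j)/7)^33
= 1.00000 - 0.04324 + 0.00032 - 0.00000 + 0.00000 - 0.00000 + 0.00000 - 0.00000
= 0.95708.

0.9571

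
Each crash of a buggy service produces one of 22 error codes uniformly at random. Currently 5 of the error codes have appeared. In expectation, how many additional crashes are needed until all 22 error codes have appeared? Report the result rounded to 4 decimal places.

75.6702

The wait to go from k to k+1 distinct error codes is geometric with mean 22/(22-k).
Sum over k = 5,...,21: E = 22/17 + 22/16 + 22/15 + ... + 22/2 + 22/1 = 75.67016.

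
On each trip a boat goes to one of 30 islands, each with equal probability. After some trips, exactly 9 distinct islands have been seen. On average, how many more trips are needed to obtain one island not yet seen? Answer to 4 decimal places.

The number of trips until the next new island is geometric with success probability 21/30, so its mean is 30/21.
E = 30/21 = 1.42857.

1.4286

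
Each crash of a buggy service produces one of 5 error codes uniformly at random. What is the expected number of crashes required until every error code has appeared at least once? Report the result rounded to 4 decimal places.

11.4167

After k distinct error codes have appeared, the next crash gives a new one with probability (5-k)/5, so the expected wait for the (k+1)-th is 5/(5-k).
E[T] = 5/5 + 5/4 + 5/3 + 5/2 + 5/1 = 5·H_{5}.
H_{5} = 2.28333, so E[T] = 11.41667.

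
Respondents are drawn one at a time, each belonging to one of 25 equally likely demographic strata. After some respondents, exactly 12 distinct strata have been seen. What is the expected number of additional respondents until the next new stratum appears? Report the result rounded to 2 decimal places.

The number of respondents until the next new stratum is geometric with success probability 13/25, so its mean is 25/13.
E = 25/13 = 1.923.

1.92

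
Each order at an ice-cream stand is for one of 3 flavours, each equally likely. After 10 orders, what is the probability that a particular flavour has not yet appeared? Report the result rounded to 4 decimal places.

0.0173

Each order misses the fixed flavour with probability (3-1)/3 = 2/3, independently.
P(still missing after 10) = (2/3)^10 = 0.01734.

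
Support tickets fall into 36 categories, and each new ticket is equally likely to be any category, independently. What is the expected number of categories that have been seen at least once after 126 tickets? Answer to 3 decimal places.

34.965

For each category, P(seen in 126 tickets) = 1 - (35/36)^126 = 0.9713.
By linearity of expectation, E[distinct seen] = 36·(1 - (35/36)^126) = 34.9654.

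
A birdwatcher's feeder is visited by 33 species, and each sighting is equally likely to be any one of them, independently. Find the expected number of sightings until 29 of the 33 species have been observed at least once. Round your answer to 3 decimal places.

66.180

With k distinct species already seen, the next new one arrives after an expected 33/(33-k) sightings.
Sum over k = 0,...,28: E = 33/33 + 33/32 + 33/31 + ... + 33/6 + 33/5 = 66.1803.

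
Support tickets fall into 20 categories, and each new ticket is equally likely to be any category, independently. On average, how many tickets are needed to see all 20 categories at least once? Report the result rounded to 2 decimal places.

71.95

After k distinct categories have appeared, the next ticket gives a new one with probability (20-k)/20, so the expected wait for the (k+1)-th is 20/(20-k).
E[T] = 20/20 + 20/19 + 20/18 + ... + 20/2 + 20/1 = 20·H_{20}.
H_{20} = 3.598, so E[T] = 71.955.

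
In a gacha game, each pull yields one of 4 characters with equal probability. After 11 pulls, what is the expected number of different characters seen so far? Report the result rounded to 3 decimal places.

For each character, P(seen in 11 pulls) = 1 - (3/4)^11 = 0.9578.
By linearity of expectation, E[distinct seen] = 4·(1 - (3/4)^11) = 3.8311.

3.831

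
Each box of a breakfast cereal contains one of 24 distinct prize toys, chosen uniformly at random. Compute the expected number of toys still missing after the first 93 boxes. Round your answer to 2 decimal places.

For each toy, P(unseen after 93) = (23/24)^93 = 0.019.
By linearity of expectation, E[unseen] = 24·(23/24)^93 = 0.458.

0.46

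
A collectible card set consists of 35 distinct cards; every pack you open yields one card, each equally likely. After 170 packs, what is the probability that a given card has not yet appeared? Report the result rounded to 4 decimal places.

0.0072

Each pack misses the fixed card with probability (35-1)/35 = 34/35, independently.
P(still missing after 170) = (34/35)^170 = 0.00724.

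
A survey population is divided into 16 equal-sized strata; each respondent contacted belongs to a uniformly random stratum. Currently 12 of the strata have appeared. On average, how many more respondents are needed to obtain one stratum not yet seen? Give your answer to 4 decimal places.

4.0000

The number of respondents until the next new stratum is geometric with success probability 4/16, so its mean is 16/4.
E = 16/4 = 4.00000.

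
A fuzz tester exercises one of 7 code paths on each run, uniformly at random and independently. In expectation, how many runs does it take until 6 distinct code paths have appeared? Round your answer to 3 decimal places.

11.150

Going from k to k+1 distinct takes a geometric number of runs with mean 7/(7-k).
Sum over k = 0,...,5: E = 7/7 + 7/6 + 7/5 + 7/4 + 7/3 + 7/2 = 11.1500.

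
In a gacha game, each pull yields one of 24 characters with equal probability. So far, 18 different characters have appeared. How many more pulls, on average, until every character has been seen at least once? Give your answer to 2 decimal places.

58.80

The wait to go from k to k+1 distinct characters is geometric with mean 24/(24-k).
Sum over k = 18,...,23: E = 24/6 + 24/5 + 24/4 + 24/3 + 24/2 + 24/1 = 58.800.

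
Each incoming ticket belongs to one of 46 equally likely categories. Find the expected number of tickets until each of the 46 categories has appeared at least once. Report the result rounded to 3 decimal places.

203.168

After k distinct categories have appeared, the next ticket gives a new one with probability (46-k)/46, so the expected wait for the (k+1)-th is 46/(46-k).
E[T] = 46/46 + 46/45 + 46/44 + ... + 46/2 + 46/1 = 46·H_{46}.
H_{46} = 4.4167, so E[T] = 203.1676.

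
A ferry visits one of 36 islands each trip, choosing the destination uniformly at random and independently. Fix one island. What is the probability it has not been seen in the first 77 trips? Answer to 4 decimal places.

On each trip the fixed island fails to appear with probability 35/36.
P(still missing after 77) = (35/36)^77 = 0.11427.

0.1143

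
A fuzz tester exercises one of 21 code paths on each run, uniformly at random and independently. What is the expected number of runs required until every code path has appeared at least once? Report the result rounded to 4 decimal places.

76.5525

Split into phases: going from k distinct to k+1 distinct takes on average 21/(21-k) runs.
E[T] = 21/21 + 21/20 + 21/19 + ... + 21/2 + 21/1 = 21·H_{21}.
H_{21} = 3.64536, so E[T] = 76.55253.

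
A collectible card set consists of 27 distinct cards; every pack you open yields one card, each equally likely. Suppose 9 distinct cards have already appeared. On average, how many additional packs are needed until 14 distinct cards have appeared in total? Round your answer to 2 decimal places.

8.50

From k distinct to k+1 distinct takes on average 27/(27-k) packs.
Sum over k = 9,...,13: E = 27/18 + 27/17 + 27/16 + 27/15 + 27/14 = 8.504.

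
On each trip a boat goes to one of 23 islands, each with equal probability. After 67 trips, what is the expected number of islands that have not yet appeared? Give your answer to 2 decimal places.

1.17

For each island, P(unseen after 67) = (22/23)^67 = 0.051.
By linearity of expectation, E[unseen] = 23·(22/23)^67 = 1.170.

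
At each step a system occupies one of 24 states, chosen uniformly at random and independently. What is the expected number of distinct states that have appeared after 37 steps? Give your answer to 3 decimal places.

For each state, P(seen in 37 steps) = 1 - (23/24)^37 = 0.7929.
By linearity of expectation, E[distinct seen] = 24·(1 - (23/24)^37) = 19.0304.

19.030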